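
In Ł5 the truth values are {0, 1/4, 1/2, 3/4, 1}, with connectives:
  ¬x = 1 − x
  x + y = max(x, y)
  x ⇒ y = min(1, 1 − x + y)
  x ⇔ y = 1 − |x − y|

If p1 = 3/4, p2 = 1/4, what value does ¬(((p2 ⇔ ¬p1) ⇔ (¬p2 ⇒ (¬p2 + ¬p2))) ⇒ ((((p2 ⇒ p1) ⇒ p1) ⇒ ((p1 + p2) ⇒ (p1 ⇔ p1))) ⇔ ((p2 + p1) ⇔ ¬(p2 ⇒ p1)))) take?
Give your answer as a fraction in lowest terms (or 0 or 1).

3/4

¬p1 = ¬3/4 = 1/4
p2 ⇔ ¬p1 = 1/4 ⇔ 1/4 = 1
¬p2 = ¬1/4 = 3/4
¬p2 = ¬1/4 = 3/4
¬p2 = ¬1/4 = 3/4
¬p2 + ¬p2 = 3/4 + 3/4 = 3/4
¬p2 ⇒ (¬p2 + ¬p2) = 3/4 ⇒ 3/4 = 1
(p2 ⇔ ¬p1) ⇔ (¬p2 ⇒ (¬p2 + ¬p2)) = 1 ⇔ 1 = 1
p2 ⇒ p1 = 1/4 ⇒ 3/4 = 1
(p2 ⇒ p1) ⇒ p1 = 1 ⇒ 3/4 = 3/4
p1 + p2 = 3/4 + 1/4 = 3/4
p1 ⇔ p1 = 3/4 ⇔ 3/4 = 1
(p1 + p2) ⇒ (p1 ⇔ p1) = 3/4 ⇒ 1 = 1
((p2 ⇒ p1) ⇒ p1) ⇒ ((p1 + p2) ⇒ (p1 ⇔ p1)) = 3/4 ⇒ 1 = 1
p2 + p1 = 1/4 + 3/4 = 3/4
p2 ⇒ p1 = 1/4 ⇒ 3/4 = 1
¬(p2 ⇒ p1) = ¬1 = 0
(p2 + p1) ⇔ ¬(p2 ⇒ p1) = 3/4 ⇔ 0 = 1/4
(((p2 ⇒ p1) ⇒ p1) ⇒ ((p1 + p2) ⇒ (p1 ⇔ p1))) ⇔ ((p2 + p1) ⇔ ¬(p2 ⇒ p1)) = 1 ⇔ 1/4 = 1/4
((p2 ⇔ ¬p1) ⇔ (¬p2 ⇒ (¬p2 + ¬p2))) ⇒ ((((p2 ⇒ p1) ⇒ p1) ⇒ ((p1 + p2) ⇒ (p1 ⇔ p1))) ⇔ ((p2 + p1) ⇔ ¬(p2 ⇒ p1))) = 1 ⇒ 1/4 = 1/4
¬(((p2 ⇔ ¬p1) ⇔ (¬p2 ⇒ (¬p2 + ¬p2))) ⇒ ((((p2 ⇒ p1) ⇒ p1) ⇒ ((p1 + p2) ⇒ (p1 ⇔ p1))) ⇔ ((p2 + p1) ⇔ ¬(p2 ⇒ p1)))) = ¬1/4 = 3/4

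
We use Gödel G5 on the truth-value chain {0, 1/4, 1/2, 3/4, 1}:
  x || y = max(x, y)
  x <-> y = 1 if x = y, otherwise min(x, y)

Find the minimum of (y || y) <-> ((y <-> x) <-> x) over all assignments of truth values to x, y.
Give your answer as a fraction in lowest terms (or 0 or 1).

Take x = 0, y = 1/4:
y || y = 1/4 || 1/4 = 1/4
y <-> x = 1/4 <-> 0 = 0
(y <-> x) <-> x = 0 <-> 0 = 1
(y || y) <-> ((y <-> x) <-> x) = 1/4 <-> 1 = 1/4
No assignment yields a value below 1/4, so this is the minimum.

1/4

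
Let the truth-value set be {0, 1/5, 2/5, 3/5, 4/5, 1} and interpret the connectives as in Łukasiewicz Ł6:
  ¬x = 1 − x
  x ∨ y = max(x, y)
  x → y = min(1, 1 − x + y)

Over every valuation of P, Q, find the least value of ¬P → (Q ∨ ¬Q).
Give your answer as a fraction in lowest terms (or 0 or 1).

3/5

Take P = 0, Q = 2/5:
¬P = ¬0 = 1
¬Q = ¬2/5 = 3/5
Q ∨ ¬Q = 2/5 ∨ 3/5 = 3/5
¬P → (Q ∨ ¬Q) = 1 → 3/5 = 3/5
No assignment yields a value below 3/5, so this is the minimum.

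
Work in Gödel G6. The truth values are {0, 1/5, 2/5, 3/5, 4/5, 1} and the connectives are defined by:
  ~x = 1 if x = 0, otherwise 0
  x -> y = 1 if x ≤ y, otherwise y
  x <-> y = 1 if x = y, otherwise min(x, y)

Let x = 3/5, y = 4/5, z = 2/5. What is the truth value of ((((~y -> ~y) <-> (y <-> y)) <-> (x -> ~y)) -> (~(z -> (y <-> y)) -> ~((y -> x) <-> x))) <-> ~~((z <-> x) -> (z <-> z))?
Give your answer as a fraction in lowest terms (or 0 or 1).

1

~y = ~4/5 = 0
~y = ~4/5 = 0
~y -> ~y = 0 -> 0 = 1
y <-> y = 4/5 <-> 4/5 = 1
(~y -> ~y) <-> (y <-> y) = 1 <-> 1 = 1
~y = ~4/5 = 0
x -> ~y = 3/5 -> 0 = 0
((~y -> ~y) <-> (y <-> y)) <-> (x -> ~y) = 1 <-> 0 = 0
y <-> y = 4/5 <-> 4/5 = 1
z -> (y <-> y) = 2/5 -> 1 = 1
~(z -> (y <-> y)) = ~1 = 0
y -> x = 4/5 -> 3/5 = 3/5
(y -> x) <-> x = 3/5 <-> 3/5 = 1
~((y -> x) <-> x) = ~1 = 0
~(z -> (y <-> y)) -> ~((y -> x) <-> x) = 0 -> 0 = 1
(((~y -> ~y) <-> (y <-> y)) <-> (x -> ~y)) -> (~(z -> (y <-> y)) -> ~((y -> x) <-> x)) = 0 -> 1 = 1
z <-> x = 2/5 <-> 3/5 = 2/5
z <-> z = 2/5 <-> 2/5 = 1
(z <-> x) -> (z <-> z) = 2/5 -> 1 = 1
~((z <-> x) -> (z <-> z)) = ~1 = 0
~~((z <-> x) -> (z <-> z)) = ~0 = 1
((((~y -> ~y) <-> (y <-> y)) <-> (x -> ~y)) -> (~(z -> (y <-> y)) -> ~((y -> x) <-> x))) <-> ~~((z <-> x) -> (z <-> z)) = 1 <-> 1 = 1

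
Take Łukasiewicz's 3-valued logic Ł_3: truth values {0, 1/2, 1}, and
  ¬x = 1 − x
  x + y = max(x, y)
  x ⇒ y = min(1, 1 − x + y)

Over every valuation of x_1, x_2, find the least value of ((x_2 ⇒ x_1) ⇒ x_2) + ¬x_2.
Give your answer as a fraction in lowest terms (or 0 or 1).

Take x_1 = 1/2, x_2 = 1/2:
x_2 ⇒ x_1 = 1/2 ⇒ 1/2 = 1
(x_2 ⇒ x_1) ⇒ x_2 = 1 ⇒ 1/2 = 1/2
¬x_2 = ¬1/2 = 1/2
((x_2 ⇒ x_1) ⇒ x_2) + ¬x_2 = 1/2 + 1/2 = 1/2
No assignment yields a value below 1/2, so this is the minimum.

1/2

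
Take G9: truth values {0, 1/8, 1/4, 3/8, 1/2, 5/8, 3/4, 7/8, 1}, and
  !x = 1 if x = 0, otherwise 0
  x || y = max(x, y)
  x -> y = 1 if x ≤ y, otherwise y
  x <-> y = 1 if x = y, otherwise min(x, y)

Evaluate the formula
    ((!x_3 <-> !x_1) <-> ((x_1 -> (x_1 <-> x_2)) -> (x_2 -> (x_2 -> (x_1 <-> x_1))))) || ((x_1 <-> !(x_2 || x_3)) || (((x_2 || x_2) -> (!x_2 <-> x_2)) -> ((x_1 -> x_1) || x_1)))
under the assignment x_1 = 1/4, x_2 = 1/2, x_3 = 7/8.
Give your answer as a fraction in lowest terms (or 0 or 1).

!x_3 = !7/8 = 0
!x_1 = !1/4 = 0
!x_3 <-> !x_1 = 0 <-> 0 = 1
x_1 <-> x_2 = 1/4 <-> 1/2 = 1/4
x_1 -> (x_1 <-> x_2) = 1/4 -> 1/4 = 1
x_1 <-> x_1 = 1/4 <-> 1/4 = 1
x_2 -> (x_1 <-> x_1) = 1/2 -> 1 = 1
x_2 -> (x_2 -> (x_1 <-> x_1)) = 1/2 -> 1 = 1
(x_1 -> (x_1 <-> x_2)) -> (x_2 -> (x_2 -> (x_1 <-> x_1))) = 1 -> 1 = 1
(!x_3 <-> !x_1) <-> ((x_1 -> (x_1 <-> x_2)) -> (x_2 -> (x_2 -> (x_1 <-> x_1)))) = 1 <-> 1 = 1
x_2 || x_3 = 1/2 || 7/8 = 7/8
!(x_2 || x_3) = !7/8 = 0
x_1 <-> !(x_2 || x_3) = 1/4 <-> 0 = 0
x_2 || x_2 = 1/2 || 1/2 = 1/2
!x_2 = !1/2 = 0
!x_2 <-> x_2 = 0 <-> 1/2 = 0
(x_2 || x_2) -> (!x_2 <-> x_2) = 1/2 -> 0 = 0
x_1 -> x_1 = 1/4 -> 1/4 = 1
(x_1 -> x_1) || x_1 = 1 || 1/4 = 1
((x_2 || x_2) -> (!x_2 <-> x_2)) -> ((x_1 -> x_1) || x_1) = 0 -> 1 = 1
(x_1 <-> !(x_2 || x_3)) || (((x_2 || x_2) -> (!x_2 <-> x_2)) -> ((x_1 -> x_1) || x_1)) = 0 || 1 = 1
((!x_3 <-> !x_1) <-> ((x_1 -> (x_1 <-> x_2)) -> (x_2 -> (x_2 -> (x_1 <-> x_1))))) || ((x_1 <-> !(x_2 || x_3)) || (((x_2 || x_2) -> (!x_2 <-> x_2)) -> ((x_1 -> x_1) || x_1))) = 1 || 1 = 1

1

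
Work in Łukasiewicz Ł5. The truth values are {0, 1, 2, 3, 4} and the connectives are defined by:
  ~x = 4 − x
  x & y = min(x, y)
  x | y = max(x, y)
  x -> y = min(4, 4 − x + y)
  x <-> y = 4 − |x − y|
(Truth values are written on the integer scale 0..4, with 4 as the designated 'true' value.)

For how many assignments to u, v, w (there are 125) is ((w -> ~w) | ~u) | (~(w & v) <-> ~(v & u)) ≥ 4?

113

value 4: 113 assignments (counts)
value 3: 11 assignments
value 2: 1 assignment
So 113 of the 125 assignments meet the threshold.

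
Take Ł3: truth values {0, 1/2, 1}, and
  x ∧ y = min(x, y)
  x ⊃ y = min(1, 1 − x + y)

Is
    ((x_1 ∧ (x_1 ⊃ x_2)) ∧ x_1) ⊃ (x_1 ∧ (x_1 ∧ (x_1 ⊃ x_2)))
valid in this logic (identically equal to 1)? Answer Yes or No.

Yes

x_1 = 0, x_2 = 0 ↦ 1
x_1 = 0, x_2 = 1/2 ↦ 1
x_1 = 0, x_2 = 1 ↦ 1
x_1 = 1/2, x_2 = 0 ↦ 1
x_1 = 1/2, x_2 = 1/2 ↦ 1
x_1 = 1/2, x_2 = 1 ↦ 1
x_1 = 1, x_2 = 0 ↦ 1
x_1 = 1, x_2 = 1/2 ↦ 1
x_1 = 1, x_2 = 1 ↦ 1
Every assignment gives a value ≥ 1.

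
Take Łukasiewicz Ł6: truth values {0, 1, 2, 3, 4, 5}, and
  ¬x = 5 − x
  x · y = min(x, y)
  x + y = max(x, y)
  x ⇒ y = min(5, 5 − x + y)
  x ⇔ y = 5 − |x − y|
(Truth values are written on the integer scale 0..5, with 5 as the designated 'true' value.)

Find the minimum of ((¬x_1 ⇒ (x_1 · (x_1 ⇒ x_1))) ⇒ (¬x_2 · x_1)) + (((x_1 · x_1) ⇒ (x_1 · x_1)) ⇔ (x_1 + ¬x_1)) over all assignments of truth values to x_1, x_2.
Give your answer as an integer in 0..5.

Take x_1 = 2, x_2 = 0:
¬x_1 = ¬2 = 3
x_1 ⇒ x_1 = 2 ⇒ 2 = 5
x_1 · (x_1 ⇒ x_1) = 2 · 5 = 2
¬x_1 ⇒ (x_1 · (x_1 ⇒ x_1)) = 3 ⇒ 2 = 4
¬x_2 = ¬0 = 5
¬x_2 · x_1 = 5 · 2 = 2
(¬x_1 ⇒ (x_1 · (x_1 ⇒ x_1))) ⇒ (¬x_2 · x_1) = 4 ⇒ 2 = 3
x_1 · x_1 = 2 · 2 = 2
x_1 · x_1 = 2 · 2 = 2
(x_1 · x_1) ⇒ (x_1 · x_1) = 2 ⇒ 2 = 5
¬x_1 = ¬2 = 3
x_1 + ¬x_1 = 2 + 3 = 3
((x_1 · x_1) ⇒ (x_1 · x_1)) ⇔ (x_1 + ¬x_1) = 5 ⇔ 3 = 3
((¬x_1 ⇒ (x_1 · (x_1 ⇒ x_1))) ⇒ (¬x_2 · x_1)) + (((x_1 · x_1) ⇒ (x_1 · x_1)) ⇔ (x_1 + ¬x_1)) = 3 + 3 = 3
No assignment yields a value below 3, so this is the minimum.

3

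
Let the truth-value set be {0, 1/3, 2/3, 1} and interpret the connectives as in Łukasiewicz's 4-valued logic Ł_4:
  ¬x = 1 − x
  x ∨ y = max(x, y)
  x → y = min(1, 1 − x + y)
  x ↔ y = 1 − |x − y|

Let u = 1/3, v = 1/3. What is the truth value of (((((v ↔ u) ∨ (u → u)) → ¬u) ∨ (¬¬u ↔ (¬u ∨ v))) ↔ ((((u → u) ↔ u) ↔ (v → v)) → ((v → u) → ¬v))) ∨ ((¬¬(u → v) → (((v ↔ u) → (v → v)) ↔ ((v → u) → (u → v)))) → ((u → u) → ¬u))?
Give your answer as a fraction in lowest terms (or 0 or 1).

2/3

v ↔ u = 1/3 ↔ 1/3 = 1
u → u = 1/3 → 1/3 = 1
(v ↔ u) ∨ (u → u) = 1 ∨ 1 = 1
¬u = ¬1/3 = 2/3
((v ↔ u) ∨ (u → u)) → ¬u = 1 → 2/3 = 2/3
¬u = ¬1/3 = 2/3
¬¬u = ¬2/3 = 1/3
¬u = ¬1/3 = 2/3
¬u ∨ v = 2/3 ∨ 1/3 = 2/3
¬¬u ↔ (¬u ∨ v) = 1/3 ↔ 2/3 = 2/3
(((v ↔ u) ∨ (u → u)) → ¬u) ∨ (¬¬u ↔ (¬u ∨ v)) = 2/3 ∨ 2/3 = 2/3
u → u = 1/3 → 1/3 = 1
(u → u) ↔ u = 1 ↔ 1/3 = 1/3
v → v = 1/3 → 1/3 = 1
((u → u) ↔ u) ↔ (v → v) = 1/3 ↔ 1 = 1/3
v → u = 1/3 → 1/3 = 1
¬v = ¬1/3 = 2/3
(v → u) → ¬v = 1 → 2/3 = 2/3
(((u → u) ↔ u) ↔ (v → v)) → ((v → u) → ¬v) = 1/3 → 2/3 = 1
((((v ↔ u) ∨ (u → u)) → ¬u) ∨ (¬¬u ↔ (¬u ∨ v))) ↔ ((((u → u) ↔ u) ↔ (v → v)) → ((v → u) → ¬v)) = 2/3 ↔ 1 = 2/3
u → v = 1/3 → 1/3 = 1
¬(u → v) = ¬1 = 0
¬¬(u → v) = ¬0 = 1
v ↔ u = 1/3 ↔ 1/3 = 1
v → v = 1/3 → 1/3 = 1
(v ↔ u) → (v → v) = 1 → 1 = 1
v → u = 1/3 → 1/3 = 1
u → v = 1/3 → 1/3 = 1
(v → u) → (u → v) = 1 → 1 = 1
((v ↔ u) → (v → v)) ↔ ((v → u) → (u → v)) = 1 ↔ 1 = 1
¬¬(u → v) → (((v ↔ u) → (v → v)) ↔ ((v → u) → (u → v))) = 1 → 1 = 1
u → u = 1/3 → 1/3 = 1
¬u = ¬1/3 = 2/3
(u → u) → ¬u = 1 → 2/3 = 2/3
(¬¬(u → v) → (((v ↔ u) → (v → v)) ↔ ((v → u) → (u → v)))) → ((u → u) → ¬u) = 1 → 2/3 = 2/3
(((((v ↔ u) ∨ (u → u)) → ¬u) ∨ (¬¬u ↔ (¬u ∨ v))) ↔ ((((u → u) ↔ u) ↔ (v → v)) → ((v → u) → ¬v))) ∨ ((¬¬(u → v) → (((v ↔ u) → (v → v)) ↔ ((v → u) → (u → v)))) → ((u → u) → ¬u)) = 2/3 ∨ 2/3 = 2/3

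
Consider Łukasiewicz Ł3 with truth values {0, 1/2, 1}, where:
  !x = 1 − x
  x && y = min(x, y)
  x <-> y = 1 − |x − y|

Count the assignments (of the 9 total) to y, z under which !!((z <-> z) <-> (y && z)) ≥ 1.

1

y = 0, z = 0 ↦ 0  <
y = 0, z = 1/2 ↦ 0  <
y = 0, z = 1 ↦ 0  <
y = 1/2, z = 0 ↦ 0  <
y = 1/2, z = 1/2 ↦ 1/2  <
y = 1/2, z = 1 ↦ 1/2  <
y = 1, z = 0 ↦ 0  <
y = 1, z = 1/2 ↦ 1/2  <
y = 1, z = 1 ↦ 1  ≥
So 1 of the 9 assignments meets the threshold.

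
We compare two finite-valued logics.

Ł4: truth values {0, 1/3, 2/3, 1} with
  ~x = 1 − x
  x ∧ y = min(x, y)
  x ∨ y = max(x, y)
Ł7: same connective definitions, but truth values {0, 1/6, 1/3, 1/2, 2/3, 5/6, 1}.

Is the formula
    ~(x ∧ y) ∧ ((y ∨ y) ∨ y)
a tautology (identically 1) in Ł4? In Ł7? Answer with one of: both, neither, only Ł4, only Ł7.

In Ł4: at x = 0, y = 0 the value is 0 — not a tautology.
In Ł7: at x = 0, y = 0 the value is 0 — not a tautology.

neither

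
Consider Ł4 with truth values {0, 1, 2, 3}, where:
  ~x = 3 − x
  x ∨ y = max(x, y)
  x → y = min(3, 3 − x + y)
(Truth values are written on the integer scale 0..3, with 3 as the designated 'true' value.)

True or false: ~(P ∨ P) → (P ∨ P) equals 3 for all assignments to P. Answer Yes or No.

Counterexample: take P = 0.
P ∨ P = 0 ∨ 0 = 0
~(P ∨ P) = ~0 = 3
~(P ∨ P) → (P ∨ P) = 3 → 0 = 0
This gives 0 ≠ 3.

No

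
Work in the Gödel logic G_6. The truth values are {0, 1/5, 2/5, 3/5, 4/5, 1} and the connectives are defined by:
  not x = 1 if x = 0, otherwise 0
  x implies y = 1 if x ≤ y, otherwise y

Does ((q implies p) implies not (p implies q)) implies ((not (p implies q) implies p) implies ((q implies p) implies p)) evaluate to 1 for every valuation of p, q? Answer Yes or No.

At p = 4/5, q = 4/5, for instance:
q implies p = 4/5 implies 4/5 = 1
p implies q = 4/5 implies 4/5 = 1
not (p implies q) = not 1 = 0
(q implies p) implies not (p implies q) = 1 implies 0 = 0
not (p implies q) implies p = 0 implies 4/5 = 1
(q implies p) implies p = 1 implies 4/5 = 4/5
(not (p implies q) implies p) implies ((q implies p) implies p) = 1 implies 4/5 = 4/5
((q implies p) implies not (p implies q)) implies ((not (p implies q) implies p) implies ((q implies p) implies p)) = 0 implies 4/5 = 1
and checking the remaining 35 assignments likewise gives ≥ 1 in every case.

Yes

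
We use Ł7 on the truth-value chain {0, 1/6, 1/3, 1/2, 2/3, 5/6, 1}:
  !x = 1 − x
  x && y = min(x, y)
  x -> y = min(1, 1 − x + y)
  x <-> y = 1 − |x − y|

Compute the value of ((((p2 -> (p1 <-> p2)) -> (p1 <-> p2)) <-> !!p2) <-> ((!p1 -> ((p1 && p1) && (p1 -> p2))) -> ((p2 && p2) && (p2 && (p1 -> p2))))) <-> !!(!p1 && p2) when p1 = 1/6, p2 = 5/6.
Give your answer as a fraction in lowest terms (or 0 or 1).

5/6

p1 <-> p2 = 1/6 <-> 5/6 = 1/3
p2 -> (p1 <-> p2) = 5/6 -> 1/3 = 1/2
p1 <-> p2 = 1/6 <-> 5/6 = 1/3
(p2 -> (p1 <-> p2)) -> (p1 <-> p2) = 1/2 -> 1/3 = 5/6
!p2 = !5/6 = 1/6
!!p2 = !1/6 = 5/6
((p2 -> (p1 <-> p2)) -> (p1 <-> p2)) <-> !!p2 = 5/6 <-> 5/6 = 1
!p1 = !1/6 = 5/6
p1 && p1 = 1/6 && 1/6 = 1/6
p1 -> p2 = 1/6 -> 5/6 = 1
(p1 && p1) && (p1 -> p2) = 1/6 && 1 = 1/6
!p1 -> ((p1 && p1) && (p1 -> p2)) = 5/6 -> 1/6 = 1/3
p2 && p2 = 5/6 && 5/6 = 5/6
p1 -> p2 = 1/6 -> 5/6 = 1
p2 && (p1 -> p2) = 5/6 && 1 = 5/6
(p2 && p2) && (p2 && (p1 -> p2)) = 5/6 && 5/6 = 5/6
(!p1 -> ((p1 && p1) && (p1 -> p2))) -> ((p2 && p2) && (p2 && (p1 -> p2))) = 1/3 -> 5/6 = 1
(((p2 -> (p1 <-> p2)) -> (p1 <-> p2)) <-> !!p2) <-> ((!p1 -> ((p1 && p1) && (p1 -> p2))) -> ((p2 && p2) && (p2 && (p1 -> p2)))) = 1 <-> 1 = 1
!p1 = !1/6 = 5/6
!p1 && p2 = 5/6 && 5/6 = 5/6
!(!p1 && p2) = !5/6 = 1/6
!!(!p1 && p2) = !1/6 = 5/6
((((p2 -> (p1 <-> p2)) -> (p1 <-> p2)) <-> !!p2) <-> ((!p1 -> ((p1 && p1) && (p1 -> p2))) -> ((p2 && p2) && (p2 && (p1 -> p2))))) <-> !!(!p1 && p2) = 1 <-> 5/6 = 5/6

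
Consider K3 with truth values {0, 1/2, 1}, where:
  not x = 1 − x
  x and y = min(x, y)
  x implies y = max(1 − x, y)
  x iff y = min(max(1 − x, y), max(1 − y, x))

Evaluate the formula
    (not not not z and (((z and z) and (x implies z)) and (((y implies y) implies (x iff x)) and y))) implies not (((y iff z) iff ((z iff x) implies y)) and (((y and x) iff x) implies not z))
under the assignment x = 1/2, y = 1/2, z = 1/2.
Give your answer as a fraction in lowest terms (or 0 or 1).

not z = not 1/2 = 1/2
not not z = not 1/2 = 1/2
not not not z = not 1/2 = 1/2
z and z = 1/2 and 1/2 = 1/2
x implies z = 1/2 implies 1/2 = 1/2
(z and z) and (x implies z) = 1/2 and 1/2 = 1/2
y implies y = 1/2 implies 1/2 = 1/2
x iff x = 1/2 iff 1/2 = 1/2
(y implies y) implies (x iff x) = 1/2 implies 1/2 = 1/2
((y implies y) implies (x iff x)) and y = 1/2 and 1/2 = 1/2
((z and z) and (x implies z)) and (((y implies y) implies (x iff x)) and y) = 1/2 and 1/2 = 1/2
not not not z and (((z and z) and (x implies z)) and (((y implies y) implies (x iff x)) and y)) = 1/2 and 1/2 = 1/2
y iff z = 1/2 iff 1/2 = 1/2
z iff x = 1/2 iff 1/2 = 1/2
(z iff x) implies y = 1/2 implies 1/2 = 1/2
(y iff z) iff ((z iff x) implies y) = 1/2 iff 1/2 = 1/2
y and x = 1/2 and 1/2 = 1/2
(y and x) iff x = 1/2 iff 1/2 = 1/2
not z = not 1/2 = 1/2
((y and x) iff x) implies not z = 1/2 implies 1/2 = 1/2
((y iff z) iff ((z iff x) implies y)) and (((y and x) iff x) implies not z) = 1/2 and 1/2 = 1/2
not (((y iff z) iff ((z iff x) implies y)) and (((y and x) iff x) implies not z)) = not 1/2 = 1/2
(not not not z and (((z and z) and (x implies z)) and (((y implies y) implies (x iff x)) and y))) implies not (((y iff z) iff ((z iff x) implies y)) and (((y and x) iff x) implies not z)) = 1/2 implies 1/2 = 1/2

1/2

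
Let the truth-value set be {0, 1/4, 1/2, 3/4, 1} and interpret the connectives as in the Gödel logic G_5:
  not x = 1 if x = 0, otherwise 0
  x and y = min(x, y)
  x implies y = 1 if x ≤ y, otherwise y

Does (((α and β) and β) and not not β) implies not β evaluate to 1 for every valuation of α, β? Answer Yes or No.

Counterexample: take α = 1/4, β = 1/4.
α and β = 1/4 and 1/4 = 1/4
(α and β) and β = 1/4 and 1/4 = 1/4
not β = not 1/4 = 0
not not β = not 0 = 1
((α and β) and β) and not not β = 1/4 and 1 = 1/4
not β = not 1/4 = 0
(((α and β) and β) and not not β) implies not β = 1/4 implies 0 = 0
This gives 0 ≠ 1.

No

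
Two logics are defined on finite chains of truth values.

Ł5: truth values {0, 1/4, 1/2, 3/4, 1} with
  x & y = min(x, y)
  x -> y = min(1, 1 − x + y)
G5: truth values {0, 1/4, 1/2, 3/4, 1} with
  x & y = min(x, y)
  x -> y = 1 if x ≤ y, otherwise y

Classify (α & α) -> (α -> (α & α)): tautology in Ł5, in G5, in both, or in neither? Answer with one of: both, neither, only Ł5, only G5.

In Ł5: every assignment gives 1 — tautology.
In G5: every assignment gives 1 — tautology.

both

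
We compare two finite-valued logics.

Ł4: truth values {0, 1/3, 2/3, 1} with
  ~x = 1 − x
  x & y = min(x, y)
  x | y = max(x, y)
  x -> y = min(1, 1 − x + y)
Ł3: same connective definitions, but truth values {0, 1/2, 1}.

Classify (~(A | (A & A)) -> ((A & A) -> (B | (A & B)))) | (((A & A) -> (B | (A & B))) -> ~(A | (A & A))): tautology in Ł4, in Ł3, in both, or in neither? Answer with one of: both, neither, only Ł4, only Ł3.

both

In Ł4: every assignment gives 1 — tautology.
In Ł3: every assignment gives 1 — tautology.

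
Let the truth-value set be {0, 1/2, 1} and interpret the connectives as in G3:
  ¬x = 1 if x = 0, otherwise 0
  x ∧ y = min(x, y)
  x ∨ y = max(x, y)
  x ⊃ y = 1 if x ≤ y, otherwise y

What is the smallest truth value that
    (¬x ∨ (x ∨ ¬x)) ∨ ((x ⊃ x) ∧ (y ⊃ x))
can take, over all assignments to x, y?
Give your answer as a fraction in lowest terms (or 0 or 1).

Take x = 1/2, y = 1:
¬x = ¬1/2 = 0
¬x = ¬1/2 = 0
x ∨ ¬x = 1/2 ∨ 0 = 1/2
¬x ∨ (x ∨ ¬x) = 0 ∨ 1/2 = 1/2
x ⊃ x = 1/2 ⊃ 1/2 = 1
y ⊃ x = 1 ⊃ 1/2 = 1/2
(x ⊃ x) ∧ (y ⊃ x) = 1 ∧ 1/2 = 1/2
(¬x ∨ (x ∨ ¬x)) ∨ ((x ⊃ x) ∧ (y ⊃ x)) = 1/2 ∨ 1/2 = 1/2
No assignment yields a value below 1/2, so this is the minimum.

1/2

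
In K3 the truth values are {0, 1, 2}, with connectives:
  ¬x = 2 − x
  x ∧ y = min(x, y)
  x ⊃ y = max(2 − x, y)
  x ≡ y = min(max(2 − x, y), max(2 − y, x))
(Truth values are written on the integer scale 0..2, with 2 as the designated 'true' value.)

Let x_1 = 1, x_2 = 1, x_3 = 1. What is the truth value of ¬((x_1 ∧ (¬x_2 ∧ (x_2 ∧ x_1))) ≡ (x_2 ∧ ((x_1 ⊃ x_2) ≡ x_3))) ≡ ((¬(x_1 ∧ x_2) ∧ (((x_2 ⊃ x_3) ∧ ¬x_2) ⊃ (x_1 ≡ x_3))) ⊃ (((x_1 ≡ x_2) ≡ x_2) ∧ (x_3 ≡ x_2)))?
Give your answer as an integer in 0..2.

¬x_2 = ¬1 = 1
x_2 ∧ x_1 = 1 ∧ 1 = 1
¬x_2 ∧ (x_2 ∧ x_1) = 1 ∧ 1 = 1
x_1 ∧ (¬x_2 ∧ (x_2 ∧ x_1)) = 1 ∧ 1 = 1
x_1 ⊃ x_2 = 1 ⊃ 1 = 1
(x_1 ⊃ x_2) ≡ x_3 = 1 ≡ 1 = 1
x_2 ∧ ((x_1 ⊃ x_2) ≡ x_3) = 1 ∧ 1 = 1
(x_1 ∧ (¬x_2 ∧ (x_2 ∧ x_1))) ≡ (x_2 ∧ ((x_1 ⊃ x_2) ≡ x_3)) = 1 ≡ 1 = 1
¬((x_1 ∧ (¬x_2 ∧ (x_2 ∧ x_1))) ≡ (x_2 ∧ ((x_1 ⊃ x_2) ≡ x_3))) = ¬1 = 1
x_1 ∧ x_2 = 1 ∧ 1 = 1
¬(x_1 ∧ x_2) = ¬1 = 1
x_2 ⊃ x_3 = 1 ⊃ 1 = 1
¬x_2 = ¬1 = 1
(x_2 ⊃ x_3) ∧ ¬x_2 = 1 ∧ 1 = 1
x_1 ≡ x_3 = 1 ≡ 1 = 1
((x_2 ⊃ x_3) ∧ ¬x_2) ⊃ (x_1 ≡ x_3) = 1 ⊃ 1 = 1
¬(x_1 ∧ x_2) ∧ (((x_2 ⊃ x_3) ∧ ¬x_2) ⊃ (x_1 ≡ x_3)) = 1 ∧ 1 = 1
x_1 ≡ x_2 = 1 ≡ 1 = 1
(x_1 ≡ x_2) ≡ x_2 = 1 ≡ 1 = 1
x_3 ≡ x_2 = 1 ≡ 1 = 1
((x_1 ≡ x_2) ≡ x_2) ∧ (x_3 ≡ x_2) = 1 ∧ 1 = 1
(¬(x_1 ∧ x_2) ∧ (((x_2 ⊃ x_3) ∧ ¬x_2) ⊃ (x_1 ≡ x_3))) ⊃ (((x_1 ≡ x_2) ≡ x_2) ∧ (x_3 ≡ x_2)) = 1 ⊃ 1 = 1
¬((x_1 ∧ (¬x_2 ∧ (x_2 ∧ x_1))) ≡ (x_2 ∧ ((x_1 ⊃ x_2) ≡ x_3))) ≡ ((¬(x_1 ∧ x_2) ∧ (((x_2 ⊃ x_3) ∧ ¬x_2) ⊃ (x_1 ≡ x_3))) ⊃ (((x_1 ≡ x_2) ≡ x_2) ∧ (x_3 ≡ x_2))) = 1 ≡ 1 = 1

1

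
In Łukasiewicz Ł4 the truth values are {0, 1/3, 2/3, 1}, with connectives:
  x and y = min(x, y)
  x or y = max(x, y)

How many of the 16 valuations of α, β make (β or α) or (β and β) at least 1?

7

α = 0, β = 0 ↦ 0  <
α = 0, β = 1/3 ↦ 1/3  <
α = 0, β = 2/3 ↦ 2/3  <
α = 0, β = 1 ↦ 1  ≥
α = 1/3, β = 0 ↦ 1/3  <
α = 1/3, β = 1/3 ↦ 1/3  <
α = 1/3, β = 2/3 ↦ 2/3  <
α = 1/3, β = 1 ↦ 1  ≥
α = 2/3, β = 0 ↦ 2/3  <
α = 2/3, β = 1/3 ↦ 2/3  <
α = 2/3, β = 2/3 ↦ 2/3  <
α = 2/3, β = 1 ↦ 1  ≥
α = 1, β = 0 ↦ 1  ≥
α = 1, β = 1/3 ↦ 1  ≥
α = 1, β = 2/3 ↦ 1  ≥
α = 1, β = 1 ↦ 1  ≥
So 7 of the 16 assignments meet the threshold.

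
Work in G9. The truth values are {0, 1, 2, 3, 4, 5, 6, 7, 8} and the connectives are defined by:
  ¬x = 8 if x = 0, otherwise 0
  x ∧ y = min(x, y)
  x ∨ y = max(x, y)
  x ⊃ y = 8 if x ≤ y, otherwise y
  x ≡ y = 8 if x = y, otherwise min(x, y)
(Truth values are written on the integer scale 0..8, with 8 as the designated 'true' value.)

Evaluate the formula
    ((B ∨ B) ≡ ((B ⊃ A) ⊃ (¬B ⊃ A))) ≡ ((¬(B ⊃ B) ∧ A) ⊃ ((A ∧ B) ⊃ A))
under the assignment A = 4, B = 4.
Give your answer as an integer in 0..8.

4

B ∨ B = 4 ∨ 4 = 4
B ⊃ A = 4 ⊃ 4 = 8
¬B = ¬4 = 0
¬B ⊃ A = 0 ⊃ 4 = 8
(B ⊃ A) ⊃ (¬B ⊃ A) = 8 ⊃ 8 = 8
(B ∨ B) ≡ ((B ⊃ A) ⊃ (¬B ⊃ A)) = 4 ≡ 8 = 4
B ⊃ B = 4 ⊃ 4 = 8
¬(B ⊃ B) = ¬8 = 0
¬(B ⊃ B) ∧ A = 0 ∧ 4 = 0
A ∧ B = 4 ∧ 4 = 4
(A ∧ B) ⊃ A = 4 ⊃ 4 = 8
(¬(B ⊃ B) ∧ A) ⊃ ((A ∧ B) ⊃ A) = 0 ⊃ 8 = 8
((B ∨ B) ≡ ((B ⊃ A) ⊃ (¬B ⊃ A))) ≡ ((¬(B ⊃ B) ∧ A) ⊃ ((A ∧ B) ⊃ A)) = 4 ≡ 8 = 4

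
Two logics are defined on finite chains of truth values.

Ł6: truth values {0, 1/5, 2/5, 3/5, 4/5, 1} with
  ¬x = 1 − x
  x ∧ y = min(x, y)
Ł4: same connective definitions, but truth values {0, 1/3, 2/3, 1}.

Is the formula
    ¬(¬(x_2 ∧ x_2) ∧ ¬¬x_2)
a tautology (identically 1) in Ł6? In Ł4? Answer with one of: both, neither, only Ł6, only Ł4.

In Ł6: at x_2 = 1/5 the value is 4/5 — not a tautology.
In Ł4: at x_2 = 1/3 the value is 2/3 — not a tautology.

neither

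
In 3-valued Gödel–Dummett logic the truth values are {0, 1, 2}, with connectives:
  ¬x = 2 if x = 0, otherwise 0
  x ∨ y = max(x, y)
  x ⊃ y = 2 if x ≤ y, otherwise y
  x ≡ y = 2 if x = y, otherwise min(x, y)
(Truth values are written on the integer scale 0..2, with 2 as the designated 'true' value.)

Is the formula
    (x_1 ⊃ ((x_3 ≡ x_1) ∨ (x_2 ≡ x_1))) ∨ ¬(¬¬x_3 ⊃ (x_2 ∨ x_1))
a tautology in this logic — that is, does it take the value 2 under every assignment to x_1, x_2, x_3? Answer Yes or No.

Counterexample: take x_1 = 1, x_2 = 0, x_3 = 0.
x_3 ≡ x_1 = 0 ≡ 1 = 0
x_2 ≡ x_1 = 0 ≡ 1 = 0
(x_3 ≡ x_1) ∨ (x_2 ≡ x_1) = 0 ∨ 0 = 0
x_1 ⊃ ((x_3 ≡ x_1) ∨ (x_2 ≡ x_1)) = 1 ⊃ 0 = 0
¬x_3 = ¬0 = 2
¬¬x_3 = ¬2 = 0
x_2 ∨ x_1 = 0 ∨ 1 = 1
¬¬x_3 ⊃ (x_2 ∨ x_1) = 0 ⊃ 1 = 2
¬(¬¬x_3 ⊃ (x_2 ∨ x_1)) = ¬2 = 0
(x_1 ⊃ ((x_3 ≡ x_1) ∨ (x_2 ≡ x_1))) ∨ ¬(¬¬x_3 ⊃ (x_2 ∨ x_1)) = 0 ∨ 0 = 0
This gives 0 ≠ 2.

No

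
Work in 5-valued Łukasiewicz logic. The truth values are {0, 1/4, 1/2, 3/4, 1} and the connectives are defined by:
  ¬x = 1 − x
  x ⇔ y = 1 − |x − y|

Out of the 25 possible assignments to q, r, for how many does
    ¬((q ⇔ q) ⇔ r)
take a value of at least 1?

value 1: 5 assignments (counts)
value 3/4: 5 assignments
value 1/2: 5 assignments
value 1/4: 5 assignments
value 0: 5 assignments
So 5 of the 25 assignments meet the threshold.

5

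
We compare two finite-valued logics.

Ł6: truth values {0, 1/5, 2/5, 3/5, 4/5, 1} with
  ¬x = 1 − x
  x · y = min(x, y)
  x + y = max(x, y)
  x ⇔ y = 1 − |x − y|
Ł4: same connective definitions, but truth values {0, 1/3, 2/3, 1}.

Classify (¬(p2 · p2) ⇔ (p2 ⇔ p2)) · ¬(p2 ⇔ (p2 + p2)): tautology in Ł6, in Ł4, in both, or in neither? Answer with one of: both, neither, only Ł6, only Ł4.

neither

In Ł6: at p2 = 0 the value is 0 — not a tautology.
In Ł4: at p2 = 0 the value is 0 — not a tautology.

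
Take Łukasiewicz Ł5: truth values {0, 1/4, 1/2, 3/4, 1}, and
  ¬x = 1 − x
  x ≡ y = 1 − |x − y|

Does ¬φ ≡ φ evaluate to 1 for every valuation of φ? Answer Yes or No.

Counterexample: take φ = 0.
¬φ = ¬0 = 1
¬φ ≡ φ = 1 ≡ 0 = 0
This gives 0 ≠ 1.

No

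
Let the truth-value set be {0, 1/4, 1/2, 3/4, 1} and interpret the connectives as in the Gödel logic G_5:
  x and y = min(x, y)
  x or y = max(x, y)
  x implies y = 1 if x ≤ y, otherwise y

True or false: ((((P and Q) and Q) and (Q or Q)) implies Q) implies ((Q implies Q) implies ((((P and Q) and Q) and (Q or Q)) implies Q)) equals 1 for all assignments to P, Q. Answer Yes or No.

Yes

At P = 0, Q = 1/2, for instance:
P and Q = 0 and 1/2 = 0
(P and Q) and Q = 0 and 1/2 = 0
Q or Q = 1/2 or 1/2 = 1/2
((P and Q) and Q) and (Q or Q) = 0 and 1/2 = 0
(((P and Q) and Q) and (Q or Q)) implies Q = 0 implies 1/2 = 1
Q implies Q = 1/2 implies 1/2 = 1
(((P and Q) and Q) and (Q or Q)) implies Q = 0 implies 1/2 = 1
(Q implies Q) implies ((((P and Q) and Q) and (Q or Q)) implies Q) = 1 implies 1 = 1
((((P and Q) and Q) and (Q or Q)) implies Q) implies ((Q implies Q) implies ((((P and Q) and Q) and (Q or Q)) implies Q)) = 1 implies 1 = 1
and checking the remaining 24 assignments likewise gives ≥ 1 in every case.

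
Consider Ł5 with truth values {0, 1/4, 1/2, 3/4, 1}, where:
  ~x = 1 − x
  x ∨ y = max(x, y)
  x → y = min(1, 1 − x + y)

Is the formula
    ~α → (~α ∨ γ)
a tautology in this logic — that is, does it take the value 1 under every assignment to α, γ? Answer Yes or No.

At α = 3/4, γ = 0, for instance:
~α = ~3/4 = 1/4
~α ∨ γ = 1/4 ∨ 0 = 1/4
~α → (~α ∨ γ) = 1/4 → 1/4 = 1
and checking the remaining 24 assignments likewise gives ≥ 1 in every case.

Yes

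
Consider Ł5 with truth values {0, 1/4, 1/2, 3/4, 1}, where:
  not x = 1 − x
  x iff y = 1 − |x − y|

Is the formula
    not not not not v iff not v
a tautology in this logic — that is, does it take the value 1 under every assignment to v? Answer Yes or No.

No

Counterexample: take v = 0.
not v = not 0 = 1
not not v = not 1 = 0
not not not v = not 0 = 1
not not not not v = not 1 = 0
not v = not 0 = 1
not not not not v iff not v = 0 iff 1 = 0
This gives 0 ≠ 1.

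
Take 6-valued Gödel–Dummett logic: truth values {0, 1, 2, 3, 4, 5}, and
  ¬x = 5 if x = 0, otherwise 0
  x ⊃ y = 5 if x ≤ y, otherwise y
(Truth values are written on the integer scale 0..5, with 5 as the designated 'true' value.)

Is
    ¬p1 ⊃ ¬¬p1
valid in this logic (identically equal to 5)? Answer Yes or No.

No

Counterexample: take p1 = 0.
¬p1 = ¬0 = 5
¬p1 = ¬0 = 5
¬¬p1 = ¬5 = 0
¬p1 ⊃ ¬¬p1 = 5 ⊃ 0 = 0
This gives 0 ≠ 5.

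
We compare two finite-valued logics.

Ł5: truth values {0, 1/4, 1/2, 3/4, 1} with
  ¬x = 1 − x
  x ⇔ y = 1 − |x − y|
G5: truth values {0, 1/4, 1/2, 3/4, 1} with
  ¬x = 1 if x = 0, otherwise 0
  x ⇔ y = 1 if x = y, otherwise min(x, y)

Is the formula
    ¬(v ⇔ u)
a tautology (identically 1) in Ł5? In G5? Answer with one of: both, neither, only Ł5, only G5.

neither

In Ł5: at u = 0, v = 0 the value is 0 — not a tautology.
In G5: at u = 0, v = 0 the value is 0 — not a tautology.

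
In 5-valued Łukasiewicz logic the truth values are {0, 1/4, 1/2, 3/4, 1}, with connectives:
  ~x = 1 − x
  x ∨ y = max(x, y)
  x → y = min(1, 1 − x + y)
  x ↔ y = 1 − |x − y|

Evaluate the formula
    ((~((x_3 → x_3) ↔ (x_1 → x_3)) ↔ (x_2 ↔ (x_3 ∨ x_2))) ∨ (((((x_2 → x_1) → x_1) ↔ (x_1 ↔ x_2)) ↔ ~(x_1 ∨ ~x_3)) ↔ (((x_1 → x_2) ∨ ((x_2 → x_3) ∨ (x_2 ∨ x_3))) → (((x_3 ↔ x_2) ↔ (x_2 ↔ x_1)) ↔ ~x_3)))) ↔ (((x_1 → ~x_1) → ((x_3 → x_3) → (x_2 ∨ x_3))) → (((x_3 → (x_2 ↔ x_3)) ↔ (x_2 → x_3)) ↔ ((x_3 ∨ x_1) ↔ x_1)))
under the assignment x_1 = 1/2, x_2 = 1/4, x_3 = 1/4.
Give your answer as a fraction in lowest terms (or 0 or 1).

x_3 → x_3 = 1/4 → 1/4 = 1
x_1 → x_3 = 1/2 → 1/4 = 3/4
(x_3 → x_3) ↔ (x_1 → x_3) = 1 ↔ 3/4 = 3/4
~((x_3 → x_3) ↔ (x_1 → x_3)) = ~3/4 = 1/4
x_3 ∨ x_2 = 1/4 ∨ 1/4 = 1/4
x_2 ↔ (x_3 ∨ x_2) = 1/4 ↔ 1/4 = 1
~((x_3 → x_3) ↔ (x_1 → x_3)) ↔ (x_2 ↔ (x_3 ∨ x_2)) = 1/4 ↔ 1 = 1/4
x_2 → x_1 = 1/4 → 1/2 = 1
(x_2 → x_1) → x_1 = 1 → 1/2 = 1/2
x_1 ↔ x_2 = 1/2 ↔ 1/4 = 3/4
((x_2 → x_1) → x_1) ↔ (x_1 ↔ x_2) = 1/2 ↔ 3/4 = 3/4
~x_3 = ~1/4 = 3/4
x_1 ∨ ~x_3 = 1/2 ∨ 3/4 = 3/4
~(x_1 ∨ ~x_3) = ~3/4 = 1/4
(((x_2 → x_1) → x_1) ↔ (x_1 ↔ x_2)) ↔ ~(x_1 ∨ ~x_3) = 3/4 ↔ 1/4 = 1/2
x_1 → x_2 = 1/2 → 1/4 = 3/4
x_2 → x_3 = 1/4 → 1/4 = 1
x_2 ∨ x_3 = 1/4 ∨ 1/4 = 1/4
(x_2 → x_3) ∨ (x_2 ∨ x_3) = 1 ∨ 1/4 = 1
(x_1 → x_2) ∨ ((x_2 → x_3) ∨ (x_2 ∨ x_3)) = 3/4 ∨ 1 = 1
x_3 ↔ x_2 = 1/4 ↔ 1/4 = 1
x_2 ↔ x_1 = 1/4 ↔ 1/2 = 3/4
(x_3 ↔ x_2) ↔ (x_2 ↔ x_1) = 1 ↔ 3/4 = 3/4
~x_3 = ~1/4 = 3/4
((x_3 ↔ x_2) ↔ (x_2 ↔ x_1)) ↔ ~x_3 = 3/4 ↔ 3/4 = 1
((x_1 → x_2) ∨ ((x_2 → x_3) ∨ (x_2 ∨ x_3))) → (((x_3 ↔ x_2) ↔ (x_2 ↔ x_1)) ↔ ~x_3) = 1 → 1 = 1
((((x_2 → x_1) → x_1) ↔ (x_1 ↔ x_2)) ↔ ~(x_1 ∨ ~x_3)) ↔ (((x_1 → x_2) ∨ ((x_2 → x_3) ∨ (x_2 ∨ x_3))) → (((x_3 ↔ x_2) ↔ (x_2 ↔ x_1)) ↔ ~x_3)) = 1/2 ↔ 1 = 1/2
(~((x_3 → x_3) ↔ (x_1 → x_3)) ↔ (x_2 ↔ (x_3 ∨ x_2))) ∨ (((((x_2 → x_1) → x_1) ↔ (x_1 ↔ x_2)) ↔ ~(x_1 ∨ ~x_3)) ↔ (((x_1 → x_2) ∨ ((x_2 → x_3) ∨ (x_2 ∨ x_3))) → (((x_3 ↔ x_2) ↔ (x_2 ↔ x_1)) ↔ ~x_3))) = 1/4 ∨ 1/2 = 1/2
~x_1 = ~1/2 = 1/2
x_1 → ~x_1 = 1/2 → 1/2 = 1
x_3 → x_3 = 1/4 → 1/4 = 1
x_2 ∨ x_3 = 1/4 ∨ 1/4 = 1/4
(x_3 → x_3) → (x_2 ∨ x_3) = 1 → 1/4 = 1/4
(x_1 → ~x_1) → ((x_3 → x_3) → (x_2 ∨ x_3)) = 1 → 1/4 = 1/4
x_2 ↔ x_3 = 1/4 ↔ 1/4 = 1
x_3 → (x_2 ↔ x_3) = 1/4 → 1 = 1
x_2 → x_3 = 1/4 → 1/4 = 1
(x_3 → (x_2 ↔ x_3)) ↔ (x_2 → x_3) = 1 ↔ 1 = 1
x_3 ∨ x_1 = 1/4 ∨ 1/2 = 1/2
(x_3 ∨ x_1) ↔ x_1 = 1/2 ↔ 1/2 = 1
((x_3 → (x_2 ↔ x_3)) ↔ (x_2 → x_3)) ↔ ((x_3 ∨ x_1) ↔ x_1) = 1 ↔ 1 = 1
((x_1 → ~x_1) → ((x_3 → x_3) → (x_2 ∨ x_3))) → (((x_3 → (x_2 ↔ x_3)) ↔ (x_2 → x_3)) ↔ ((x_3 ∨ x_1) ↔ x_1)) = 1/4 → 1 = 1
((~((x_3 → x_3) ↔ (x_1 → x_3)) ↔ (x_2 ↔ (x_3 ∨ x_2))) ∨ (((((x_2 → x_1) → x_1) ↔ (x_1 ↔ x_2)) ↔ ~(x_1 ∨ ~x_3)) ↔ (((x_1 → x_2) ∨ ((x_2 → x_3) ∨ (x_2 ∨ x_3))) → (((x_3 ↔ x_2) ↔ (x_2 ↔ x_1)) ↔ ~x_3)))) ↔ (((x_1 → ~x_1) → ((x_3 → x_3) → (x_2 ∨ x_3))) → (((x_3 → (x_2 ↔ x_3)) ↔ (x_2 → x_3)) ↔ ((x_3 ∨ x_1) ↔ x_1))) = 1/2 ↔ 1 = 1/2

1/2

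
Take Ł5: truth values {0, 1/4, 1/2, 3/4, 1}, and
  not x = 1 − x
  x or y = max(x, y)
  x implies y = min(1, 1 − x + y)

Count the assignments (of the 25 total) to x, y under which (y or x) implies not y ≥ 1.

12

value 1: 12 assignments (counts)
value 3/4: 2 assignments
value 1/2: 5 assignments
value 1/4: 1 assignment
value 0: 5 assignments
So 12 of the 25 assignments meet the threshold.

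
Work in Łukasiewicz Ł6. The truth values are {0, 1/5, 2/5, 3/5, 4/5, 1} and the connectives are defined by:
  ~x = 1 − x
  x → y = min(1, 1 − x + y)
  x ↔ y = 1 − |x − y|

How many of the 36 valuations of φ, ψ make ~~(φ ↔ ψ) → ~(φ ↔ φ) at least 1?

value 1: 2 assignments (counts)
value 4/5: 4 assignments
value 3/5: 6 assignments
value 2/5: 8 assignments
value 1/5: 10 assignments
value 0: 6 assignments
So 2 of the 36 assignments meet the threshold.

2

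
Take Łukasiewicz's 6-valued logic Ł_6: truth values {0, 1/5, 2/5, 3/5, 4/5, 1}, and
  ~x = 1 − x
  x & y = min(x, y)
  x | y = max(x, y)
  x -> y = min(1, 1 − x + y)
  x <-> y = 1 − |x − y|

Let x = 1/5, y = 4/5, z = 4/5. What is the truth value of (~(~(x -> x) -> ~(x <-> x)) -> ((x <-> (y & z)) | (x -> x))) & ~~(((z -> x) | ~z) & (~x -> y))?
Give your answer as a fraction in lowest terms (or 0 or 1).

2/5

x -> x = 1/5 -> 1/5 = 1
~(x -> x) = ~1 = 0
x <-> x = 1/5 <-> 1/5 = 1
~(x <-> x) = ~1 = 0
~(x -> x) -> ~(x <-> x) = 0 -> 0 = 1
~(~(x -> x) -> ~(x <-> x)) = ~1 = 0
y & z = 4/5 & 4/5 = 4/5
x <-> (y & z) = 1/5 <-> 4/5 = 2/5
x -> x = 1/5 -> 1/5 = 1
(x <-> (y & z)) | (x -> x) = 2/5 | 1 = 1
~(~(x -> x) -> ~(x <-> x)) -> ((x <-> (y & z)) | (x -> x)) = 0 -> 1 = 1
z -> x = 4/5 -> 1/5 = 2/5
~z = ~4/5 = 1/5
(z -> x) | ~z = 2/5 | 1/5 = 2/5
~x = ~1/5 = 4/5
~x -> y = 4/5 -> 4/5 = 1
((z -> x) | ~z) & (~x -> y) = 2/5 & 1 = 2/5
~(((z -> x) | ~z) & (~x -> y)) = ~2/5 = 3/5
~~(((z -> x) | ~z) & (~x -> y)) = ~3/5 = 2/5
(~(~(x -> x) -> ~(x <-> x)) -> ((x <-> (y & z)) | (x -> x))) & ~~(((z -> x) | ~z) & (~x -> y)) = 1 & 2/5 = 2/5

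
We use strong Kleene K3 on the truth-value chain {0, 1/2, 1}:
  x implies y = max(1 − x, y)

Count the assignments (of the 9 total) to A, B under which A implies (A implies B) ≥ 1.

5

A = 0, B = 0 ↦ 1  ≥
A = 0, B = 1/2 ↦ 1  ≥
A = 0, B = 1 ↦ 1  ≥
A = 1/2, B = 0 ↦ 1/2  <
A = 1/2, B = 1/2 ↦ 1/2  <
A = 1/2, B = 1 ↦ 1  ≥
A = 1, B = 0 ↦ 0  <
A = 1, B = 1/2 ↦ 1/2  <
A = 1, B = 1 ↦ 1  ≥
So 5 of the 9 assignments meet the threshold.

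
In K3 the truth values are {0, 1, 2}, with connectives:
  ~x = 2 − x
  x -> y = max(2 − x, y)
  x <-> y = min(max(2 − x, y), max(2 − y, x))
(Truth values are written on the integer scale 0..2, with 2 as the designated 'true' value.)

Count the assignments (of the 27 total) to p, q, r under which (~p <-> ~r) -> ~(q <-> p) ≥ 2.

value 2: 10 assignments (counts)
value 1: 15 assignments
value 0: 2 assignments
So 10 of the 27 assignments meet the threshold.

10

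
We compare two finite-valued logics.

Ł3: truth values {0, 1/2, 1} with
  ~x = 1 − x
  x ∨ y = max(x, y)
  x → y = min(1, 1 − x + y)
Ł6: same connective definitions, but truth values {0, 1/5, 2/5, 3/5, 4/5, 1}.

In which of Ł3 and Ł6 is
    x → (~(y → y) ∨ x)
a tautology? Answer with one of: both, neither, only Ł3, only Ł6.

In Ł3: every assignment gives 1 — tautology.
In Ł6: every assignment gives 1 — tautology.

both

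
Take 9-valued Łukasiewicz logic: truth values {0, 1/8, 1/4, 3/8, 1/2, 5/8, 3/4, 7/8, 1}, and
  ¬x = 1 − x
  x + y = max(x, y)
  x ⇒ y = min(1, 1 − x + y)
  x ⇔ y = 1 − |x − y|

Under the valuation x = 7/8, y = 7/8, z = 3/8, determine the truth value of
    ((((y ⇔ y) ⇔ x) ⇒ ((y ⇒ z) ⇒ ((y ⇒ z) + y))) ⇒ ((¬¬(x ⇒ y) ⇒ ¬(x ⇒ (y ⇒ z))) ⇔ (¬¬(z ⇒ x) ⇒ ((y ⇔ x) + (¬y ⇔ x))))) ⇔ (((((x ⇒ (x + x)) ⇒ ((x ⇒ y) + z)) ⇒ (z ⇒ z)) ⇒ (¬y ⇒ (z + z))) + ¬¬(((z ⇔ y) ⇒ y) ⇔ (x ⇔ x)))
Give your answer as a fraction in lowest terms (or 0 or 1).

y ⇔ y = 7/8 ⇔ 7/8 = 1
(y ⇔ y) ⇔ x = 1 ⇔ 7/8 = 7/8
y ⇒ z = 7/8 ⇒ 3/8 = 1/2
y ⇒ z = 7/8 ⇒ 3/8 = 1/2
(y ⇒ z) + y = 1/2 + 7/8 = 7/8
(y ⇒ z) ⇒ ((y ⇒ z) + y) = 1/2 ⇒ 7/8 = 1
((y ⇔ y) ⇔ x) ⇒ ((y ⇒ z) ⇒ ((y ⇒ z) + y)) = 7/8 ⇒ 1 = 1
x ⇒ y = 7/8 ⇒ 7/8 = 1
¬(x ⇒ y) = ¬1 = 0
¬¬(x ⇒ y) = ¬0 = 1
y ⇒ z = 7/8 ⇒ 3/8 = 1/2
x ⇒ (y ⇒ z) = 7/8 ⇒ 1/2 = 5/8
¬(x ⇒ (y ⇒ z)) = ¬5/8 = 3/8
¬¬(x ⇒ y) ⇒ ¬(x ⇒ (y ⇒ z)) = 1 ⇒ 3/8 = 3/8
z ⇒ x = 3/8 ⇒ 7/8 = 1
¬(z ⇒ x) = ¬1 = 0
¬¬(z ⇒ x) = ¬0 = 1
y ⇔ x = 7/8 ⇔ 7/8 = 1
¬y = ¬7/8 = 1/8
¬y ⇔ x = 1/8 ⇔ 7/8 = 1/4
(y ⇔ x) + (¬y ⇔ x) = 1 + 1/4 = 1
¬¬(z ⇒ x) ⇒ ((y ⇔ x) + (¬y ⇔ x)) = 1 ⇒ 1 = 1
(¬¬(x ⇒ y) ⇒ ¬(x ⇒ (y ⇒ z))) ⇔ (¬¬(z ⇒ x) ⇒ ((y ⇔ x) + (¬y ⇔ x))) = 3/8 ⇔ 1 = 3/8
(((y ⇔ y) ⇔ x) ⇒ ((y ⇒ z) ⇒ ((y ⇒ z) + y))) ⇒ ((¬¬(x ⇒ y) ⇒ ¬(x ⇒ (y ⇒ z))) ⇔ (¬¬(z ⇒ x) ⇒ ((y ⇔ x) + (¬y ⇔ x)))) = 1 ⇒ 3/8 = 3/8
x + x = 7/8 + 7/8 = 7/8
x ⇒ (x + x) = 7/8 ⇒ 7/8 = 1
x ⇒ y = 7/8 ⇒ 7/8 = 1
(x ⇒ y) + z = 1 + 3/8 = 1
(x ⇒ (x + x)) ⇒ ((x ⇒ y) + z) = 1 ⇒ 1 = 1
z ⇒ z = 3/8 ⇒ 3/8 = 1
((x ⇒ (x + x)) ⇒ ((x ⇒ y) + z)) ⇒ (z ⇒ z) = 1 ⇒ 1 = 1
¬y = ¬7/8 = 1/8
z + z = 3/8 + 3/8 = 3/8
¬y ⇒ (z + z) = 1/8 ⇒ 3/8 = 1
(((x ⇒ (x + x)) ⇒ ((x ⇒ y) + z)) ⇒ (z ⇒ z)) ⇒ (¬y ⇒ (z + z)) = 1 ⇒ 1 = 1
z ⇔ y = 3/8 ⇔ 7/8 = 1/2
(z ⇔ y) ⇒ y = 1/2 ⇒ 7/8 = 1
x ⇔ x = 7/8 ⇔ 7/8 = 1
((z ⇔ y) ⇒ y) ⇔ (x ⇔ x) = 1 ⇔ 1 = 1
¬(((z ⇔ y) ⇒ y) ⇔ (x ⇔ x)) = ¬1 = 0
¬¬(((z ⇔ y) ⇒ y) ⇔ (x ⇔ x)) = ¬0 = 1
((((x ⇒ (x + x)) ⇒ ((x ⇒ y) + z)) ⇒ (z ⇒ z)) ⇒ (¬y ⇒ (z + z))) + ¬¬(((z ⇔ y) ⇒ y) ⇔ (x ⇔ x)) = 1 + 1 = 1
((((y ⇔ y) ⇔ x) ⇒ ((y ⇒ z) ⇒ ((y ⇒ z) + y))) ⇒ ((¬¬(x ⇒ y) ⇒ ¬(x ⇒ (y ⇒ z))) ⇔ (¬¬(z ⇒ x) ⇒ ((y ⇔ x) + (¬y ⇔ x))))) ⇔ (((((x ⇒ (x + x)) ⇒ ((x ⇒ y) + z)) ⇒ (z ⇒ z)) ⇒ (¬y ⇒ (z + z))) + ¬¬(((z ⇔ y) ⇒ y) ⇔ (x ⇔ x))) = 3/8 ⇔ 1 = 3/8

3/8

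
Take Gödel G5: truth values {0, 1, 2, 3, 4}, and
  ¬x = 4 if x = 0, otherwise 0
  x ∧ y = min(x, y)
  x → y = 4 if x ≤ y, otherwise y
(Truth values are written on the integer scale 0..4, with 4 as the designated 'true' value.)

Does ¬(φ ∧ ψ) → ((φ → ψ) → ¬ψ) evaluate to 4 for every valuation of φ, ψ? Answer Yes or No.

Counterexample: take φ = 0, ψ = 1.
φ ∧ ψ = 0 ∧ 1 = 0
¬(φ ∧ ψ) = ¬0 = 4
φ → ψ = 0 → 1 = 4
¬ψ = ¬1 = 0
(φ → ψ) → ¬ψ = 4 → 0 = 0
¬(φ ∧ ψ) → ((φ → ψ) → ¬ψ) = 4 → 0 = 0
This gives 0 ≠ 4.

No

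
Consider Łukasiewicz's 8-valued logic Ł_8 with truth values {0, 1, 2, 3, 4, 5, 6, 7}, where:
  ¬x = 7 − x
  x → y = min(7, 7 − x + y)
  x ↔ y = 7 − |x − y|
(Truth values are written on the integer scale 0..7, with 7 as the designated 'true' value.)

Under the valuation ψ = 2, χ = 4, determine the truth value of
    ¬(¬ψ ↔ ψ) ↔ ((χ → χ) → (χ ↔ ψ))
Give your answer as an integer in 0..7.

5

¬ψ = ¬2 = 5
¬ψ ↔ ψ = 5 ↔ 2 = 4
¬(¬ψ ↔ ψ) = ¬4 = 3
χ → χ = 4 → 4 = 7
χ ↔ ψ = 4 ↔ 2 = 5
(χ → χ) → (χ ↔ ψ) = 7 → 5 = 5
¬(¬ψ ↔ ψ) ↔ ((χ → χ) → (χ ↔ ψ)) = 3 ↔ 5 = 5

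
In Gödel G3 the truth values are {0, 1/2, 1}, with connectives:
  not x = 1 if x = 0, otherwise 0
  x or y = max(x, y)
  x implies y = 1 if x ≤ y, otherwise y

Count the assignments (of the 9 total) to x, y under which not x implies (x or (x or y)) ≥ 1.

7

x = 0, y = 0 ↦ 0  <
x = 0, y = 1/2 ↦ 1/2  <
x = 0, y = 1 ↦ 1  ≥
x = 1/2, y = 0 ↦ 1  ≥
x = 1/2, y = 1/2 ↦ 1  ≥
x = 1/2, y = 1 ↦ 1  ≥
x = 1, y = 0 ↦ 1  ≥
x = 1, y = 1/2 ↦ 1  ≥
x = 1, y = 1 ↦ 1  ≥
So 7 of the 9 assignments meet the threshold.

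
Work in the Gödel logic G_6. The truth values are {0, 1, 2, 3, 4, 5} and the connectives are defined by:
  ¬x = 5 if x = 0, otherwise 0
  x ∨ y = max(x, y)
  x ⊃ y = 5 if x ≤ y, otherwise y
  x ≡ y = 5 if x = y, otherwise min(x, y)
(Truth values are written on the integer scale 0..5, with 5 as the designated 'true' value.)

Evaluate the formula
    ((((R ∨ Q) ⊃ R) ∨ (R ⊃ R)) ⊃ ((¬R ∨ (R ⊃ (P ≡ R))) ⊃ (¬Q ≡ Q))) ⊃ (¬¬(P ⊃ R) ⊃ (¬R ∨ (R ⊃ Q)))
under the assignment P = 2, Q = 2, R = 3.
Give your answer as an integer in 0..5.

R ∨ Q = 3 ∨ 2 = 3
(R ∨ Q) ⊃ R = 3 ⊃ 3 = 5
R ⊃ R = 3 ⊃ 3 = 5
((R ∨ Q) ⊃ R) ∨ (R ⊃ R) = 5 ∨ 5 = 5
¬R = ¬3 = 0
P ≡ R = 2 ≡ 3 = 2
R ⊃ (P ≡ R) = 3 ⊃ 2 = 2
¬R ∨ (R ⊃ (P ≡ R)) = 0 ∨ 2 = 2
¬Q = ¬2 = 0
¬Q ≡ Q = 0 ≡ 2 = 0
(¬R ∨ (R ⊃ (P ≡ R))) ⊃ (¬Q ≡ Q) = 2 ⊃ 0 = 0
(((R ∨ Q) ⊃ R) ∨ (R ⊃ R)) ⊃ ((¬R ∨ (R ⊃ (P ≡ R))) ⊃ (¬Q ≡ Q)) = 5 ⊃ 0 = 0
P ⊃ R = 2 ⊃ 3 = 5
¬(P ⊃ R) = ¬5 = 0
¬¬(P ⊃ R) = ¬0 = 5
¬R = ¬3 = 0
R ⊃ Q = 3 ⊃ 2 = 2
¬R ∨ (R ⊃ Q) = 0 ∨ 2 = 2
¬¬(P ⊃ R) ⊃ (¬R ∨ (R ⊃ Q)) = 5 ⊃ 2 = 2
((((R ∨ Q) ⊃ R) ∨ (R ⊃ R)) ⊃ ((¬R ∨ (R ⊃ (P ≡ R))) ⊃ (¬Q ≡ Q))) ⊃ (¬¬(P ⊃ R) ⊃ (¬R ∨ (R ⊃ Q))) = 0 ⊃ 2 = 5

5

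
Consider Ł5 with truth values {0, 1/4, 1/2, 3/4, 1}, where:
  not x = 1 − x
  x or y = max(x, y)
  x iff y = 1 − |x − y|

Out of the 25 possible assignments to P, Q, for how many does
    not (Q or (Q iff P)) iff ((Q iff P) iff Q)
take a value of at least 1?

6

value 1: 6 assignments (counts)
value 3/4: 7 assignments
value 1/2: 7 assignments
value 1/4: 4 assignments
value 0: 1 assignment
So 6 of the 25 assignments meet the threshold.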